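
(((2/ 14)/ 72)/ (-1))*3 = -1/ 168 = -0.01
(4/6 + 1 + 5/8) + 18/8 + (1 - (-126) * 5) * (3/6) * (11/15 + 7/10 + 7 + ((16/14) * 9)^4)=1018212102391/288120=3533986.19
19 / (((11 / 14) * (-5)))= -266 / 55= -4.84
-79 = -79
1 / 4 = 0.25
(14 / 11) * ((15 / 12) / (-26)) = -35 / 572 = -0.06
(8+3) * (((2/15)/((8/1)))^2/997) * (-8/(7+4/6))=-0.00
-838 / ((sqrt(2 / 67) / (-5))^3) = 3509125 * sqrt(134) / 2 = 20310529.34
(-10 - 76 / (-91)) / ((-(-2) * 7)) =-417 / 637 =-0.65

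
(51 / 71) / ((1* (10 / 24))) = 612 / 355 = 1.72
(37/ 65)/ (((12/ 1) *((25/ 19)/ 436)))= 76627/ 4875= 15.72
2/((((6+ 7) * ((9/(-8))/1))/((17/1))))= -272/117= -2.32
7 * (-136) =-952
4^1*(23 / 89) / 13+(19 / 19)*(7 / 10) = 9019 / 11570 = 0.78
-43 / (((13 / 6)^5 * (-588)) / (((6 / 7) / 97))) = 0.00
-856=-856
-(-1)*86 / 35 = 86 / 35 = 2.46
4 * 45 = 180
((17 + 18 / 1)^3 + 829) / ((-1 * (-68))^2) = 5463 / 578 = 9.45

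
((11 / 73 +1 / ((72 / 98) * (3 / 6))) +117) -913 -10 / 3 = -1046549 / 1314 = -796.46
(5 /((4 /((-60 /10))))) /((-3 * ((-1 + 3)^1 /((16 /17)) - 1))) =20 /9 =2.22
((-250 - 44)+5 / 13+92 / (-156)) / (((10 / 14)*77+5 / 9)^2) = -154899 / 1625000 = -0.10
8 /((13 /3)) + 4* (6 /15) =224 /65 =3.45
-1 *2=-2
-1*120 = -120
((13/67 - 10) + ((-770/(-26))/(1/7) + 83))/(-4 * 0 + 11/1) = 244317/9581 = 25.50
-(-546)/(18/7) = 637/3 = 212.33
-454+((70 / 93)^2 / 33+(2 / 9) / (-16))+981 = 1203325559 / 2283336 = 527.00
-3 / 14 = -0.21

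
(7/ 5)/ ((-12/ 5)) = -7/ 12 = -0.58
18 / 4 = 9 / 2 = 4.50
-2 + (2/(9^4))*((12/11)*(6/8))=-16036/8019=-2.00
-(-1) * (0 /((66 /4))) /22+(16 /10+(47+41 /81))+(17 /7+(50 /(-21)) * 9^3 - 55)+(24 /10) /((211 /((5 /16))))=-4161395951 /2392740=-1739.18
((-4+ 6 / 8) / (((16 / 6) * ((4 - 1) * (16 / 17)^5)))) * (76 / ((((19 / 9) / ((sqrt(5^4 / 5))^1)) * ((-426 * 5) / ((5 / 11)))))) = 0.05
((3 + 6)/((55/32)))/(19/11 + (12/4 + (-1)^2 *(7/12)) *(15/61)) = 70272/35005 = 2.01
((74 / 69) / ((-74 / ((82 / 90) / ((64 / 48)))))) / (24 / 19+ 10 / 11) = -8569 / 1879560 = -0.00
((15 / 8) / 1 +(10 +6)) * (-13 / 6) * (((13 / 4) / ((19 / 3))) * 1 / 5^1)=-24167 / 6080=-3.97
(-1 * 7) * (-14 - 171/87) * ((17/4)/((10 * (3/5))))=55097/696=79.16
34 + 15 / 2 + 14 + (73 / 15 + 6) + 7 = 2201 / 30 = 73.37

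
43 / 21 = 2.05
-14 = -14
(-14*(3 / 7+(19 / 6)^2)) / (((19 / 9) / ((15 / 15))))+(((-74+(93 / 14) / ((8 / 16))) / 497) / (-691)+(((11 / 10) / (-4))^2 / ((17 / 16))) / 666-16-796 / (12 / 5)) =-21565231411211989 / 51714130570200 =-417.01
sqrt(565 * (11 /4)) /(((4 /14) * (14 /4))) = sqrt(6215) /2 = 39.42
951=951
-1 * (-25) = 25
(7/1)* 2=14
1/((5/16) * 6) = 8/15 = 0.53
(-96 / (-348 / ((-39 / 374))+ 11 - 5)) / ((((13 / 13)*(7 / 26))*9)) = -5408 / 456351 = -0.01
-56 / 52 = -1.08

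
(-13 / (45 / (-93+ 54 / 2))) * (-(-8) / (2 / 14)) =16016 / 15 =1067.73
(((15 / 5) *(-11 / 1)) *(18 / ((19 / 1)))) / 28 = -297 / 266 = -1.12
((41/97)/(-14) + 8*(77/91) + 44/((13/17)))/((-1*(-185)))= 226951/653198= 0.35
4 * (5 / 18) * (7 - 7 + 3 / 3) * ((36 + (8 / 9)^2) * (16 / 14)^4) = 122060800 / 1750329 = 69.74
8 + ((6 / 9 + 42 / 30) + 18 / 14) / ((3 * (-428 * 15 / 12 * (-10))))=8.00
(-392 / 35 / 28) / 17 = -2 / 85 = -0.02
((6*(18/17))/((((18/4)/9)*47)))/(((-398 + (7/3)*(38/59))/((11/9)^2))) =-118/115855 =-0.00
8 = 8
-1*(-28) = 28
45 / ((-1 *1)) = -45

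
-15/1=-15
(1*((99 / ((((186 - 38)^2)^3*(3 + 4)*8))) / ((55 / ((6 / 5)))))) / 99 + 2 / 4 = 40460479179366403 / 80920958358732800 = 0.50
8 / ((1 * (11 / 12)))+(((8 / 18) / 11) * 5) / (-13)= 8.71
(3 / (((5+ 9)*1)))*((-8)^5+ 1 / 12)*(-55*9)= 194641425 / 56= 3475739.73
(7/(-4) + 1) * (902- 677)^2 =-151875/4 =-37968.75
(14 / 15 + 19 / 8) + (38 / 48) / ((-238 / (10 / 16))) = 3.31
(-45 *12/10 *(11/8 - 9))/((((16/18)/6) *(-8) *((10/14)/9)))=-2801547/640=-4377.42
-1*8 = -8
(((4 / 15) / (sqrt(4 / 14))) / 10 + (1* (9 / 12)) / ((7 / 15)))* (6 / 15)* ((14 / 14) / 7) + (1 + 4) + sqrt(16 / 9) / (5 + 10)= 2* sqrt(14) / 2625 + 22847 / 4410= 5.18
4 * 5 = 20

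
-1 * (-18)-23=-5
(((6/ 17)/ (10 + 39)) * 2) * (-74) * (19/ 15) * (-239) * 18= 24194448/ 4165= 5808.99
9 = 9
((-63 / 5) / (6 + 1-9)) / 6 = 21 / 20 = 1.05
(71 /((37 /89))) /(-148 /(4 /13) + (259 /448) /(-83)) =-0.36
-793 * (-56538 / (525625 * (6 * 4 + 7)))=44834634 / 16294375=2.75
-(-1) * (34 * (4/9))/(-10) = -1.51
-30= -30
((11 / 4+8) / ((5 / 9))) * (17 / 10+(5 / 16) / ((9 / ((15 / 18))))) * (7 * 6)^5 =437226155289 / 100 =4372261552.89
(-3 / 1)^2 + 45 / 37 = 378 / 37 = 10.22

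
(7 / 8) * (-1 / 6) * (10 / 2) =-35 / 48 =-0.73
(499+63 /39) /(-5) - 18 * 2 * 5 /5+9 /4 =-34807 /260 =-133.87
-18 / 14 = -1.29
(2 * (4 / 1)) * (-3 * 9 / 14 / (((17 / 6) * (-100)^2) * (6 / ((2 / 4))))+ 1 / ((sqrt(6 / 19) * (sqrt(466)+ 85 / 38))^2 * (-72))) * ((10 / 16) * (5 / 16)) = -839199489174127 / 5206937491144166400+ 276932125 * sqrt(466) / 191431525409712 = -0.00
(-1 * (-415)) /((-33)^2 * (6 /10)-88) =2075 /2827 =0.73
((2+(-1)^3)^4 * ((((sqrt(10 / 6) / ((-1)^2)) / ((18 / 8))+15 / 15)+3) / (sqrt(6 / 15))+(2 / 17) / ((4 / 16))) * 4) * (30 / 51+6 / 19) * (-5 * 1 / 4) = 2920 * sqrt(10) * (-27-sqrt(15)) / 8721-11680 / 5491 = -34.82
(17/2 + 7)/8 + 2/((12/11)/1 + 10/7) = 4239/1552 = 2.73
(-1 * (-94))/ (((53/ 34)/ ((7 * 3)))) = 67116/ 53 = 1266.34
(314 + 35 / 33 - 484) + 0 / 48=-5575 / 33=-168.94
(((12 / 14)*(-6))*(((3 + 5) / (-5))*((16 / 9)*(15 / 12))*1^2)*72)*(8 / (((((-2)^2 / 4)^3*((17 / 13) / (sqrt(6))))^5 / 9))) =8869399658496*sqrt(6) / 9938999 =2185884.46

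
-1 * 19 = -19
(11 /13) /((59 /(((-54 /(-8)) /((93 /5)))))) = 495 /95108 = 0.01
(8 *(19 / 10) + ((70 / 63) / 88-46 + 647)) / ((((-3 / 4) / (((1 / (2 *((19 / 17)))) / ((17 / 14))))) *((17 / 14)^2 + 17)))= -1673978572 / 102166515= -16.38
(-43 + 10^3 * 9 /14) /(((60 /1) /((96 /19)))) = 50.51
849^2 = 720801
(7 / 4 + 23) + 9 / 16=405 / 16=25.31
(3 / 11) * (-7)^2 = 147 / 11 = 13.36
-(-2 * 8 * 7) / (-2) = -56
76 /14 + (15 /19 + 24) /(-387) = 92039 /17157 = 5.36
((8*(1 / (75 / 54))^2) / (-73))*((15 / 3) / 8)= -324 / 9125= -0.04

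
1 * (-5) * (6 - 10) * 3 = 60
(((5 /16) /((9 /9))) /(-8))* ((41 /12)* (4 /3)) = -205 /1152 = -0.18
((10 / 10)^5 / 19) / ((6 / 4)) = 0.04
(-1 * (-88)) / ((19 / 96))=8448 / 19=444.63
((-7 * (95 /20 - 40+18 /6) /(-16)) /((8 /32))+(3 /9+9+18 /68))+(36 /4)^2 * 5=358.16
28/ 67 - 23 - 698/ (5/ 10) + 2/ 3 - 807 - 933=-634741/ 201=-3157.92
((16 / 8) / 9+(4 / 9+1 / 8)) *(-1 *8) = -6.33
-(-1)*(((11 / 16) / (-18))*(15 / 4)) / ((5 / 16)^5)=-90112 / 1875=-48.06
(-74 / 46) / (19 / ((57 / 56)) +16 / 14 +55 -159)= 777 / 40664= 0.02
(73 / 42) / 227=73 / 9534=0.01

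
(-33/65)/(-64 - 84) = 33/9620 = 0.00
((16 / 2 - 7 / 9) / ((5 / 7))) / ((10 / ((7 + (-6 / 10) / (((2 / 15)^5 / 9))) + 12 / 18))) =-1119403649 / 8640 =-129560.61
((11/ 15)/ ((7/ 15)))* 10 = 110/ 7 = 15.71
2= 2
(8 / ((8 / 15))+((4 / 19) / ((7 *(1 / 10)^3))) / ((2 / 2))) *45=269775 / 133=2028.38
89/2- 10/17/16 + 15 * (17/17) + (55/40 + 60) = 8217/68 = 120.84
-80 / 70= -8 / 7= -1.14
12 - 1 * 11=1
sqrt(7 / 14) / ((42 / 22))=11 * sqrt(2) / 42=0.37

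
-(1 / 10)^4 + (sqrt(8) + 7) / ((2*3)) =sqrt(2) / 3 + 34997 / 30000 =1.64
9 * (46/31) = 13.35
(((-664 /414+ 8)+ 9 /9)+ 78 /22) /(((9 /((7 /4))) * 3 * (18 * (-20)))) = -87199 /44264880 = -0.00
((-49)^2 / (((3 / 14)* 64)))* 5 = 84035 / 96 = 875.36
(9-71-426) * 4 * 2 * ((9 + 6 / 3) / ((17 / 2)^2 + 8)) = -171776 / 321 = -535.13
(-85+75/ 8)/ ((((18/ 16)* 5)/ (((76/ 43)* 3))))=-9196/ 129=-71.29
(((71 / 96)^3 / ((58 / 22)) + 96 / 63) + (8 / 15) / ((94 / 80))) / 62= 17989658405 / 523358502912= 0.03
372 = 372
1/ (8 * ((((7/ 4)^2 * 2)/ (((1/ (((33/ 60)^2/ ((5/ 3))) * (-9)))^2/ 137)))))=4000000/ 71649789057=0.00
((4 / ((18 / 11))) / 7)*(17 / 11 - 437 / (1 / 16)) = -21970 / 9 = -2441.11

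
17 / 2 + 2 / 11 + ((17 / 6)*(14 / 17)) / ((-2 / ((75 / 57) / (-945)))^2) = 2111141993 / 243168156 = 8.68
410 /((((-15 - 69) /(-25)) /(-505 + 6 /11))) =-28438625 /462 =-61555.47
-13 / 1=-13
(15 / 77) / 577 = 15 / 44429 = 0.00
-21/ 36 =-7/ 12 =-0.58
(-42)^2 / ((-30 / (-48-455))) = 147882 / 5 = 29576.40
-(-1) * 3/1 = 3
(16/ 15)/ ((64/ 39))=13/ 20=0.65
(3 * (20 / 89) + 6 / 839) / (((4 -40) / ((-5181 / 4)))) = 14643233 / 597368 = 24.51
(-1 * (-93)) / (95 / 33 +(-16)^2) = 3069 / 8543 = 0.36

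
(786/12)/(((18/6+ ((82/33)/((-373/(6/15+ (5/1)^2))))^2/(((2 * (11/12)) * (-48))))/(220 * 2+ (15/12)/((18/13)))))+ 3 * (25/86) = 827923383678988175/85988589795544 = 9628.29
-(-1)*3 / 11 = 3 / 11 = 0.27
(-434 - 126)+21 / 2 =-1099 / 2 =-549.50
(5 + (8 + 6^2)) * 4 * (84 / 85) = 193.69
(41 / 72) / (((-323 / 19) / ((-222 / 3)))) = 1517 / 612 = 2.48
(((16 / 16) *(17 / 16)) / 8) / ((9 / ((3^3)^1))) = 51 / 128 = 0.40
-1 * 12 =-12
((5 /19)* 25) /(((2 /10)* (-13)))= -625 /247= -2.53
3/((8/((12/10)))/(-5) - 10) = -9/34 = -0.26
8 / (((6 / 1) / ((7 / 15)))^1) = 28 / 45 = 0.62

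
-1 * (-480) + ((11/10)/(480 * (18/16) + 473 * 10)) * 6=12648033/26350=480.00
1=1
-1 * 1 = -1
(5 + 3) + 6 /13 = 110 /13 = 8.46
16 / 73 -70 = -5094 / 73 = -69.78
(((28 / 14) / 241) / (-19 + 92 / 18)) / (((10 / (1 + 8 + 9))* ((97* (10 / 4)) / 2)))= -648 / 73053125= -0.00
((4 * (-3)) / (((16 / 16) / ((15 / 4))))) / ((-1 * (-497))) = -45 / 497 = -0.09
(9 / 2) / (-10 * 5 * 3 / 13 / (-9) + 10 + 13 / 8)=1404 / 4027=0.35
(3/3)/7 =1/7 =0.14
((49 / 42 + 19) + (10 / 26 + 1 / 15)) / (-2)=-10.31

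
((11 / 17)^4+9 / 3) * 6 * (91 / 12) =12066782 / 83521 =144.48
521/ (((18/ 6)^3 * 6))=521/ 162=3.22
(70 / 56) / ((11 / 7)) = 35 / 44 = 0.80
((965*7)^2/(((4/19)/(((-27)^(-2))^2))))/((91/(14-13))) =123852925/27634932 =4.48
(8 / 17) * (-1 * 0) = 0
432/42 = 72/7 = 10.29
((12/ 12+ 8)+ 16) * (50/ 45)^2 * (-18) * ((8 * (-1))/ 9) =40000/ 81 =493.83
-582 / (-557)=582 / 557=1.04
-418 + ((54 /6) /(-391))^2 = -63904177 /152881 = -418.00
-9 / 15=-3 / 5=-0.60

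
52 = 52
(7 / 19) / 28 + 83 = 6309 / 76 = 83.01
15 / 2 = 7.50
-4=-4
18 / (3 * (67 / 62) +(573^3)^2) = 372 / 731472775023609373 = 0.00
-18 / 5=-3.60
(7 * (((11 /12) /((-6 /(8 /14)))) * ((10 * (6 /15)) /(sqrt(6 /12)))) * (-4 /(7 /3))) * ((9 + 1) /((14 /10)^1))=4400 * sqrt(2) /147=42.33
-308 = -308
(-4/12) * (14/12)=-7/18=-0.39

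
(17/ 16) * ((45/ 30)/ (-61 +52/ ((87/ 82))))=-4437/ 33376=-0.13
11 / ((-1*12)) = -11 / 12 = -0.92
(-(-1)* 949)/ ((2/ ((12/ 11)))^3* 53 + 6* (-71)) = -204984/ 21473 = -9.55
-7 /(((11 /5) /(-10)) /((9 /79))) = 3.62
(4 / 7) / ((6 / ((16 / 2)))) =0.76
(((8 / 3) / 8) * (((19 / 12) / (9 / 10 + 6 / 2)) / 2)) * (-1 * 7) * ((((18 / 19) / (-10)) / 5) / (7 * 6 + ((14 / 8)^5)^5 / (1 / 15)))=281474976710656 / 560376419091047767993005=0.00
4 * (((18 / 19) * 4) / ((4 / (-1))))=-72 / 19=-3.79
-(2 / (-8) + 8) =-31 / 4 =-7.75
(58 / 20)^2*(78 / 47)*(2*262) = 8593338 / 1175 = 7313.48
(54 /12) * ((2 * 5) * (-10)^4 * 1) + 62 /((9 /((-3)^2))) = 450062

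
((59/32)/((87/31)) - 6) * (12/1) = -64.12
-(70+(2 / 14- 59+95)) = -743 / 7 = -106.14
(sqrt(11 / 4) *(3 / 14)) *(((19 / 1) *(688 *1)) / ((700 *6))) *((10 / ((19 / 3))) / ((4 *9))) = 43 *sqrt(11) / 2940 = 0.05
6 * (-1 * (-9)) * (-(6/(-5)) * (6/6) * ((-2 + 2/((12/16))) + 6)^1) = 432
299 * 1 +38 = 337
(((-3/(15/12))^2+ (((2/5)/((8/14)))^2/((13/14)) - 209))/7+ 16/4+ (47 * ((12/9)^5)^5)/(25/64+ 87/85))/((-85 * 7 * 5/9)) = -187009810838636129033509/1400505819232279646250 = -133.53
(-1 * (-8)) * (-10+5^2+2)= 136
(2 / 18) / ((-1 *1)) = -1 / 9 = -0.11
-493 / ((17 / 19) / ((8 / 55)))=-4408 / 55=-80.15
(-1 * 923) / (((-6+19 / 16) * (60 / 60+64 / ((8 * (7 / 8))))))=208 / 11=18.91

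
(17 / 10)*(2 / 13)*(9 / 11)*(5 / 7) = 0.15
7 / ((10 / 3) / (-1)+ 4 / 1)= 21 / 2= 10.50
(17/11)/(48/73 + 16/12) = 3723/4796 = 0.78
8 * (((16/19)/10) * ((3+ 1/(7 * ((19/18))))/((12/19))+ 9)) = 6256/665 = 9.41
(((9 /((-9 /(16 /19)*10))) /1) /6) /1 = -4 /285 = -0.01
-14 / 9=-1.56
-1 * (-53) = 53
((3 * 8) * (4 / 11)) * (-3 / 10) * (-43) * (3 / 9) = 2064 / 55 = 37.53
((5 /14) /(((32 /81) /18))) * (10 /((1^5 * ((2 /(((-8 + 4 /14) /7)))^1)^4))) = 9685512225 /645657712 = 15.00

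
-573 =-573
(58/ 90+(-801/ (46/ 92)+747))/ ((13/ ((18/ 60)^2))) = -19223/ 3250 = -5.91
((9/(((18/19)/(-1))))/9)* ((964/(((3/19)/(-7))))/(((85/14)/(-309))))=-1756376188/765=-2295916.59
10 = 10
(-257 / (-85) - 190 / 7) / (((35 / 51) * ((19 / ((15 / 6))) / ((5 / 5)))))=-43053 / 9310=-4.62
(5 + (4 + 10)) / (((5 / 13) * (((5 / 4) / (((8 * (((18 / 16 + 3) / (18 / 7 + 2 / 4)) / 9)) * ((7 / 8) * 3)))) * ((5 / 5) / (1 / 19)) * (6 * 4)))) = 7007 / 25800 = 0.27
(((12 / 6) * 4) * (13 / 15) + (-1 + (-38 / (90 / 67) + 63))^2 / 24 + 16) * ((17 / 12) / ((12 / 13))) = 754902629 / 6998400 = 107.87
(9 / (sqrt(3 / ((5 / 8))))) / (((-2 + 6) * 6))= sqrt(30) / 32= 0.17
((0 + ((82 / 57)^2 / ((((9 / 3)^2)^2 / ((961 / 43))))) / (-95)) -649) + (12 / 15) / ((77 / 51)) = -53679877730081 / 82778493105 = -648.48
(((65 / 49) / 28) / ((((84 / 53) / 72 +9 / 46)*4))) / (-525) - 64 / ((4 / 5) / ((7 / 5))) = -112.00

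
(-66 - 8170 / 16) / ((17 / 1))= -33.92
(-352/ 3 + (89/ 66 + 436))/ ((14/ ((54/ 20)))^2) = 5132403/ 431200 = 11.90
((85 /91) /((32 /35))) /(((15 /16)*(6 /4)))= 85 /117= 0.73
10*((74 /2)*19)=7030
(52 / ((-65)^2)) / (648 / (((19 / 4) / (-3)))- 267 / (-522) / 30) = -79344 / 2638286885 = -0.00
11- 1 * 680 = -669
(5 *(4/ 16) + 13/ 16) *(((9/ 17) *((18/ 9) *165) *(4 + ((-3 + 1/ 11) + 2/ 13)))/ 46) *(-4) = -396495/ 10166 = -39.00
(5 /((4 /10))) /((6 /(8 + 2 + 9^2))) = 2275 /12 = 189.58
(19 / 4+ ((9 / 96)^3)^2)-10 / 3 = 4563404939 / 3221225472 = 1.42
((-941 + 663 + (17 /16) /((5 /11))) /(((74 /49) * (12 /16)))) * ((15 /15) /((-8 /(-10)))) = -360199 /1184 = -304.22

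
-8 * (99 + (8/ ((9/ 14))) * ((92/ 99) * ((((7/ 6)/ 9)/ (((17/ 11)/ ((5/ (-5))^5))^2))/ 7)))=-501031432/ 632043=-792.72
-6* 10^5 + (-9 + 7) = -600002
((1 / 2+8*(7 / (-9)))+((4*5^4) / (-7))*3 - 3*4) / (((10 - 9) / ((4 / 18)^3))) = -548932 / 45927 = -11.95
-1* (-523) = 523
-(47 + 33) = -80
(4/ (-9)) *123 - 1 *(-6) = -48.67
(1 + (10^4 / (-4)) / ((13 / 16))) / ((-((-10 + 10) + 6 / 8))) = 53316 / 13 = 4101.23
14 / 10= 7 / 5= 1.40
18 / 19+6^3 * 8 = 32850 / 19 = 1728.95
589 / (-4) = -589 / 4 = -147.25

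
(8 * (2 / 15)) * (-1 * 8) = -128 / 15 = -8.53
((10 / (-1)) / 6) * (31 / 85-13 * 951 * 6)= 6305099 / 51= 123629.39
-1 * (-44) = 44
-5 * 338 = -1690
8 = 8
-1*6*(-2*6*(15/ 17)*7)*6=45360/ 17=2668.24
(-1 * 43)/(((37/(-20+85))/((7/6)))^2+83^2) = -8902075/1426244509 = -0.01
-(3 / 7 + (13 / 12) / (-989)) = -35513 / 83076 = -0.43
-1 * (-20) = 20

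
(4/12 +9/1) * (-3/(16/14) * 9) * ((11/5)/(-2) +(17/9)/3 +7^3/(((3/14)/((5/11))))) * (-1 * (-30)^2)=1587234705/11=144294064.09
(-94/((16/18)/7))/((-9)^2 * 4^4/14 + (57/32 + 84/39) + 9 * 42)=-2155608/5425283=-0.40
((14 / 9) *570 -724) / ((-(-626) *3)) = 244 / 2817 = 0.09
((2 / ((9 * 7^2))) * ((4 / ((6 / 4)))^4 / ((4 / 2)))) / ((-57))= -4096 / 2036097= -0.00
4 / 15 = 0.27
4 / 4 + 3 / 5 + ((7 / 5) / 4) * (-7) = -17 / 20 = -0.85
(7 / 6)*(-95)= -665 / 6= -110.83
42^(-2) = 0.00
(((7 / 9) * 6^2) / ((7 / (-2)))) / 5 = -1.60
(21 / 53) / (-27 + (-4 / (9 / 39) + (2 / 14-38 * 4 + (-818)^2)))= 441 / 744516652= 0.00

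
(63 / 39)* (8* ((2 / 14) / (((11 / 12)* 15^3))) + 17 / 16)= 1473137 / 858000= 1.72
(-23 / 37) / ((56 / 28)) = -23 / 74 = -0.31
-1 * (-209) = 209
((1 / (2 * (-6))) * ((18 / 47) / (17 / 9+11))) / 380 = -0.00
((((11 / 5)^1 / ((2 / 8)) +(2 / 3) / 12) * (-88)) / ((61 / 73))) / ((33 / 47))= -10938028 / 8235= -1328.24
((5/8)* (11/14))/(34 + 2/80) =275/19054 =0.01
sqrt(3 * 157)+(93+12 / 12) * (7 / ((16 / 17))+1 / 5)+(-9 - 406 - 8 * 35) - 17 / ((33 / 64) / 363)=-477803 / 40+sqrt(471)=-11923.37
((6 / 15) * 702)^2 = 1971216 / 25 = 78848.64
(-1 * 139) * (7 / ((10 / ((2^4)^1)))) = -1556.80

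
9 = 9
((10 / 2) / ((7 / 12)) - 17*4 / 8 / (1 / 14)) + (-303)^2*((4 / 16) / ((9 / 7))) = 496757 / 28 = 17741.32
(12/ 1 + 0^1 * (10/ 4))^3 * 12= 20736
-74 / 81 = -0.91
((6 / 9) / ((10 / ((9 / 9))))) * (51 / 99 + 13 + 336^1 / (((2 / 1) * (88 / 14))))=1328 / 495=2.68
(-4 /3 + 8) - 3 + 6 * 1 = 29 /3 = 9.67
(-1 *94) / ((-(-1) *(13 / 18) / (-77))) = 130284 / 13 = 10021.85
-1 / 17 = -0.06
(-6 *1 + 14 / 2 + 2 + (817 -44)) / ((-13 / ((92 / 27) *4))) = -285568 / 351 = -813.58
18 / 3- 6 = 0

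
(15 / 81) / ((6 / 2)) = 0.06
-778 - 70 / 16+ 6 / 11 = -781.83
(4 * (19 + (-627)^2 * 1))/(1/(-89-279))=-578713856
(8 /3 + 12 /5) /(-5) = -76 /75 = -1.01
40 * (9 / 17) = 360 / 17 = 21.18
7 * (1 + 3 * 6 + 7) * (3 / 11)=49.64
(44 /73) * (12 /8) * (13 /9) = 286 /219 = 1.31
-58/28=-29/14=-2.07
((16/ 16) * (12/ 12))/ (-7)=-0.14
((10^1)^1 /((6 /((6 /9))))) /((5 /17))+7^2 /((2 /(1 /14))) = 199 /36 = 5.53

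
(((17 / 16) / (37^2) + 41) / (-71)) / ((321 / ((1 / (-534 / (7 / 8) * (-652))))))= -6286567 / 1390482897878016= -0.00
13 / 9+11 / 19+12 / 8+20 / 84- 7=-7753 / 2394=-3.24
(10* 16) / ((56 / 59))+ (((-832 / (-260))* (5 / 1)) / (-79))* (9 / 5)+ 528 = 1925012 / 2765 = 696.21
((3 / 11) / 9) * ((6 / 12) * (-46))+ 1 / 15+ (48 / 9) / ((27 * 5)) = -2632 / 4455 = -0.59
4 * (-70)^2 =19600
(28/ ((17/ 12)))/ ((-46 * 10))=-84/ 1955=-0.04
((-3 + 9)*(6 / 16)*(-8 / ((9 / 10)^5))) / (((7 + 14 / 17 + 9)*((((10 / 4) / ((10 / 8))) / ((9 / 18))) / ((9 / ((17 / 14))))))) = -350000 / 104247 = -3.36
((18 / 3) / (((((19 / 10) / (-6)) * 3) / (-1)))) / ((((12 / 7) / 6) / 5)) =2100 / 19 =110.53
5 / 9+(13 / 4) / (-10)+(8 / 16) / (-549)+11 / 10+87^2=55414813 / 7320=7570.33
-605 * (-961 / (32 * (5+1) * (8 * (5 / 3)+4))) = 581405 / 3328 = 174.70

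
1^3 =1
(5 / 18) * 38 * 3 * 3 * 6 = 570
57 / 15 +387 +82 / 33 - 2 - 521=-21403 / 165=-129.72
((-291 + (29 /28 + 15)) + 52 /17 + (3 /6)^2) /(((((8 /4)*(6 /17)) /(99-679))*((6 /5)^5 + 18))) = 14648171875 /1344546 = 10894.51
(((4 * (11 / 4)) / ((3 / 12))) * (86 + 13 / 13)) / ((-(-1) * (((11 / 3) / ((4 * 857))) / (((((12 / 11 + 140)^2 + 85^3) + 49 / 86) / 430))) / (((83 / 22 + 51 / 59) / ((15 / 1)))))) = 5921743056603534966 / 3630003025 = 1631332815.93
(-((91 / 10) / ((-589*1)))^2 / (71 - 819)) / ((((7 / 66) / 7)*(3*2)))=8281 / 2359062800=0.00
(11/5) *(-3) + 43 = 182/5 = 36.40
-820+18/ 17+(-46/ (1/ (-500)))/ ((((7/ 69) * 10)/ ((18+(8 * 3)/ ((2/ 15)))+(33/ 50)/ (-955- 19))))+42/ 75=6502484686217/ 1448825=4488109.11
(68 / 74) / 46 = 17 / 851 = 0.02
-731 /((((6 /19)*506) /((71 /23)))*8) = -986119 /558624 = -1.77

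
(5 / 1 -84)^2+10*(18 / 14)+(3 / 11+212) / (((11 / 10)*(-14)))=5285342 / 847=6240.07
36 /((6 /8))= 48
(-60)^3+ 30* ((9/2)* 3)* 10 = -211950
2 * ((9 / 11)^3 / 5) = 1458 / 6655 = 0.22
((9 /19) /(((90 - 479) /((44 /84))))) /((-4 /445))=14685 /206948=0.07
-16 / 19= -0.84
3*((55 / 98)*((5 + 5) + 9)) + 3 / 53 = 166449 / 5194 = 32.05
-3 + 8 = 5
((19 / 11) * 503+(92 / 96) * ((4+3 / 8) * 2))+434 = 1384631 / 1056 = 1311.20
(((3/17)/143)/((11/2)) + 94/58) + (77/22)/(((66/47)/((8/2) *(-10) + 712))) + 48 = 1337354049/775489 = 1724.53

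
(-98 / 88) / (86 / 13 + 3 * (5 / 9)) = -1911 / 14212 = -0.13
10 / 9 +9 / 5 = 131 / 45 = 2.91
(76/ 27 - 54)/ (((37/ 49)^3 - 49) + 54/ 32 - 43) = 2601454688/ 4568193639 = 0.57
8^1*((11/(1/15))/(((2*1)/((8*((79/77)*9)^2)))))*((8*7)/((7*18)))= 200082.52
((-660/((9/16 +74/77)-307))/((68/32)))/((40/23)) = 1246784/2132633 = 0.58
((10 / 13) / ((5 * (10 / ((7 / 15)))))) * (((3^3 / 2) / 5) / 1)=63 / 3250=0.02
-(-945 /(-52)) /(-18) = 105 /104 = 1.01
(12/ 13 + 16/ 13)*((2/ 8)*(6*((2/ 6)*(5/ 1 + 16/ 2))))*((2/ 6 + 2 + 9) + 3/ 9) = 490/ 3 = 163.33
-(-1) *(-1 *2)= -2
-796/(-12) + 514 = 1741/3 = 580.33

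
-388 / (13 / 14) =-5432 / 13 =-417.85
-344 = -344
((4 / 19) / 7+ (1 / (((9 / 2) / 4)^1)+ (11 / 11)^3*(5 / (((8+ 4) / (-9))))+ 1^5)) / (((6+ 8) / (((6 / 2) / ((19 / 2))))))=-8767 / 212268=-0.04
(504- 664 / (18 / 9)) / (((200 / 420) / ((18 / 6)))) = 5418 / 5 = 1083.60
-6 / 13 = -0.46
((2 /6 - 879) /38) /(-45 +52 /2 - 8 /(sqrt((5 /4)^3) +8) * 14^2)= 16532992 * sqrt(5) /2157934215 +77170218 /719311405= 0.12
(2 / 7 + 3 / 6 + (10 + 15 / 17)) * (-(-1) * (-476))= -5554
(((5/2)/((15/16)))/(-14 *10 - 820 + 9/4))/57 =-0.00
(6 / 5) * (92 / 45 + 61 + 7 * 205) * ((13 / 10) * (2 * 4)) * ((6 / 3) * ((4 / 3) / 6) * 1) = 8309.15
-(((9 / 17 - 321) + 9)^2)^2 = -786074770850625 / 83521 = -9411702097.08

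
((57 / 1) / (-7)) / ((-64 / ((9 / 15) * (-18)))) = -1.37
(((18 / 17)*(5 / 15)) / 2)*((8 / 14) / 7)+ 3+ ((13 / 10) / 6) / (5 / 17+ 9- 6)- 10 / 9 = 1.97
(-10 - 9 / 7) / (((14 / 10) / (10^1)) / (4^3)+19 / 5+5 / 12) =-758400 / 283507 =-2.68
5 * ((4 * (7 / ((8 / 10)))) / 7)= 25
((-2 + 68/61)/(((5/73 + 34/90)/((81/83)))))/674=-7184295/2501334646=-0.00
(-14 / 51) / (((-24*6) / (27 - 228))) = -469 / 1224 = -0.38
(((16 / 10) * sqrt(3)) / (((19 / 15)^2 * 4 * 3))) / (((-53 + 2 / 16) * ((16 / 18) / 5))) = -150 * sqrt(3) / 16967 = -0.02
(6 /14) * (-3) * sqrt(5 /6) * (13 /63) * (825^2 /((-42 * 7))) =983125 * sqrt(30) /9604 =560.68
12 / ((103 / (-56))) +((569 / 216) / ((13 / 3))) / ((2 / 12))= -46225 / 16068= -2.88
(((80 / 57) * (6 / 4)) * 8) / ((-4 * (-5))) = 16 / 19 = 0.84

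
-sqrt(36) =-6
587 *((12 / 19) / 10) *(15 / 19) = 10566 / 361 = 29.27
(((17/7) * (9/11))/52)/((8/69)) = 10557/32032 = 0.33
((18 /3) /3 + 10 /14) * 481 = 9139 /7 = 1305.57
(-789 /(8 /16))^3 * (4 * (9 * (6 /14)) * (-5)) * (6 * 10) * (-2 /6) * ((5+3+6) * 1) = -84874015123200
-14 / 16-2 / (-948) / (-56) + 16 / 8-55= -53.88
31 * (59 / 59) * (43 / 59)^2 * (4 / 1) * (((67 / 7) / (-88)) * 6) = -11521119 / 268037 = -42.98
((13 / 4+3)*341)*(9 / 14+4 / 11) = 120125 / 56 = 2145.09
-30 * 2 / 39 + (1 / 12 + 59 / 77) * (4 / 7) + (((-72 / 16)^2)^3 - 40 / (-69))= 85642681401 / 10314304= 8303.29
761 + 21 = 782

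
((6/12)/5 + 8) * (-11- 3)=-567/5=-113.40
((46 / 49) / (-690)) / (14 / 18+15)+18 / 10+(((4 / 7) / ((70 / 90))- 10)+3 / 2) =-14824 / 2485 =-5.97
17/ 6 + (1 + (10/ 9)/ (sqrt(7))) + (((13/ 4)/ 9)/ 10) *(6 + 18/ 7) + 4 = 10 *sqrt(7)/ 63 + 57/ 7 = 8.56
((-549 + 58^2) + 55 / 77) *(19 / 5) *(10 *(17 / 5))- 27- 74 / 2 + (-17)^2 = 2548107 / 7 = 364015.29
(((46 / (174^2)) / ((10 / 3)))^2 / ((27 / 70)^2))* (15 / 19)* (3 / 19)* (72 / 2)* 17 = 2203285 / 20681603721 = 0.00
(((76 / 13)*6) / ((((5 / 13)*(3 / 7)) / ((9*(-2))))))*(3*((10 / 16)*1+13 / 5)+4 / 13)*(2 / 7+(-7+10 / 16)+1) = 50596677 / 260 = 194602.60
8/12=2/3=0.67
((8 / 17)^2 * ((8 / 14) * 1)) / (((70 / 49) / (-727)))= -93056 / 1445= -64.40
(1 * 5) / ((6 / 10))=25 / 3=8.33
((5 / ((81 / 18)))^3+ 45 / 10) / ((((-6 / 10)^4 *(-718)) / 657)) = -390595625 / 9421596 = -41.46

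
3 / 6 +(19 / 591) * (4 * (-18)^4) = 5318981 / 394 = 13499.95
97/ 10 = 9.70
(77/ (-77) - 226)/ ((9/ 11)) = -2497/ 9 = -277.44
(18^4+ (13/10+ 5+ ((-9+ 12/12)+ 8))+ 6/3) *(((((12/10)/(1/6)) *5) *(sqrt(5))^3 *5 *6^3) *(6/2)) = 61226843760 *sqrt(5) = 136907384695.12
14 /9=1.56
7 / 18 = 0.39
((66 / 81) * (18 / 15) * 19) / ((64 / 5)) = 209 / 144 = 1.45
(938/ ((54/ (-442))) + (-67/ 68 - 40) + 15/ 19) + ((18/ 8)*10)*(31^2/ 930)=-134210077/ 17442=-7694.65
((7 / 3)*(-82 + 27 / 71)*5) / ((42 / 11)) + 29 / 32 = -5081069 / 20448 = -248.49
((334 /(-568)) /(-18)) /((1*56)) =167 /286272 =0.00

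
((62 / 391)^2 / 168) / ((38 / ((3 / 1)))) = 961 / 81332692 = 0.00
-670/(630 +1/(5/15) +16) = -670/649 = -1.03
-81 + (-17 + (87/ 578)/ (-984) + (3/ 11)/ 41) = -204357999/ 2085424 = -97.99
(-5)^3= -125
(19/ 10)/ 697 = 19/ 6970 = 0.00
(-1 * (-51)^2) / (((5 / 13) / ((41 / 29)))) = -1386333 / 145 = -9560.92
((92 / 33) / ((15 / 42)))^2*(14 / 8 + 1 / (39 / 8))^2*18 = 771616328 / 184041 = 4192.63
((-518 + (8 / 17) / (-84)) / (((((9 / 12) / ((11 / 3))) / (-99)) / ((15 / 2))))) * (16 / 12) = 895051520 / 357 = 2507147.11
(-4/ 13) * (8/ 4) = -8/ 13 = -0.62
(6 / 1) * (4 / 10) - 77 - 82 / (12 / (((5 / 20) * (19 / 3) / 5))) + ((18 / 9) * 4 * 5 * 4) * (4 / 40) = -4375 / 72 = -60.76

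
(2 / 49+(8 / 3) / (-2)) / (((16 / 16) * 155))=-38 / 4557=-0.01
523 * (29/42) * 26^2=5126446/21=244116.48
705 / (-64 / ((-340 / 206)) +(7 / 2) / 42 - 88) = -719100 / 50123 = -14.35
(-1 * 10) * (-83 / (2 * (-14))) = -415 / 14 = -29.64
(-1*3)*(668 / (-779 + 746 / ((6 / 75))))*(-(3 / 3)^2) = 1002 / 4273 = 0.23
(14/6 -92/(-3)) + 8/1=41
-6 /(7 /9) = -54 /7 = -7.71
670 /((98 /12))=4020 /49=82.04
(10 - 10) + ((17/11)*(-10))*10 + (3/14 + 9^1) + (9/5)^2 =-547051/3850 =-142.09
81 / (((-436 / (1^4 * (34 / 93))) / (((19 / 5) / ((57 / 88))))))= -6732 / 16895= -0.40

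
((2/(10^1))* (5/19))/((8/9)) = 9/152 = 0.06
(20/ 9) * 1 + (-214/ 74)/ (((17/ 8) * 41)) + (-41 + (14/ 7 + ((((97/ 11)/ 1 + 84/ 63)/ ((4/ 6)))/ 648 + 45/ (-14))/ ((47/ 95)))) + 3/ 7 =-5180778643949/ 120956186736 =-42.83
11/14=0.79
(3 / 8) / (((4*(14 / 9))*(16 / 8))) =27 / 896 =0.03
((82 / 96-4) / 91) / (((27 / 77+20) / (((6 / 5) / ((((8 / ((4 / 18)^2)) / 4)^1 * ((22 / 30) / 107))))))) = -16157 / 2200068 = -0.01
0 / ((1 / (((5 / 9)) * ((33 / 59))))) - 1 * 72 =-72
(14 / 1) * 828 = 11592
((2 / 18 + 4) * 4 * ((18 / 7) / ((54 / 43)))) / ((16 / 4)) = 8.42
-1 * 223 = -223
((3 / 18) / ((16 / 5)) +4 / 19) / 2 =479 / 3648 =0.13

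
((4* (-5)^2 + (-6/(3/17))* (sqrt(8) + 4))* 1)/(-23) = 36/23 + 68* sqrt(2)/23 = 5.75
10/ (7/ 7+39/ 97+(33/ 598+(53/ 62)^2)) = 222975064/ 48786833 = 4.57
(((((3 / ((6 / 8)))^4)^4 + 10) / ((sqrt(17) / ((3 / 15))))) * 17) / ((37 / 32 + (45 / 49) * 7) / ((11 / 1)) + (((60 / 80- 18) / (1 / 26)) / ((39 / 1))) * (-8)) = 10582799441984 * sqrt(17) / 1141935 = 38210581.09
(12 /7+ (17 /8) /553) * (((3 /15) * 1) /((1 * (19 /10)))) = 7601 /42028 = 0.18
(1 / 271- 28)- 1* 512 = -146339 / 271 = -540.00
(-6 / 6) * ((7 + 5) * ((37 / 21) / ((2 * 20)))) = -37 / 70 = -0.53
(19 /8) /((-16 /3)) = -57 /128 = -0.45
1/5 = 0.20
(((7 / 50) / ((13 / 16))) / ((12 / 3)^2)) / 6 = 7 / 3900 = 0.00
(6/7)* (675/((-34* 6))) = -2.84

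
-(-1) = 1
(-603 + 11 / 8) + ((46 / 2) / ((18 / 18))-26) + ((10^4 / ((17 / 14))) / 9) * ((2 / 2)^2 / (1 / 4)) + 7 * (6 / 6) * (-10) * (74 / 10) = 3105907 / 1224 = 2537.51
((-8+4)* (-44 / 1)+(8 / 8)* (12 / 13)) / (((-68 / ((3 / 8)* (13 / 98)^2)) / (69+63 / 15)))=-820755 / 653072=-1.26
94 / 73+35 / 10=699 / 146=4.79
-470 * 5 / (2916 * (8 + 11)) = -1175 / 27702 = -0.04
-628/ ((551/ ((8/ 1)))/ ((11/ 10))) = -27632/ 2755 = -10.03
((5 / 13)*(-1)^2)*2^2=20 / 13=1.54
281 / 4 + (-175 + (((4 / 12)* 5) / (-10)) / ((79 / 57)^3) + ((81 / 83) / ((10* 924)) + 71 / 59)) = -770477614805783 / 7436388907640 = -103.61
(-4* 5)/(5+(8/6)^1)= -3.16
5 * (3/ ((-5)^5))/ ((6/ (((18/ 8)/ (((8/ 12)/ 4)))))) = -27/ 2500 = -0.01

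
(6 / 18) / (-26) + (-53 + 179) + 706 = 831.99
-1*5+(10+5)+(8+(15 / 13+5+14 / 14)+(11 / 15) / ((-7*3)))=102862 / 4095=25.12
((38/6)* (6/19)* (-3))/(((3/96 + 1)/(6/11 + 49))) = -34880/121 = -288.26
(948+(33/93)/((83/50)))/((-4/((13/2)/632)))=-2.44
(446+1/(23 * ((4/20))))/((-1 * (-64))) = 10263/1472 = 6.97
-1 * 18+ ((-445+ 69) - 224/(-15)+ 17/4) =-22489/60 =-374.82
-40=-40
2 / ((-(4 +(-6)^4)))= -1 / 650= -0.00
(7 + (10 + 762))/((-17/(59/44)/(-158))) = 3630919/374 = 9708.34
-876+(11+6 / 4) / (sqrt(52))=-876+25 * sqrt(13) / 52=-874.27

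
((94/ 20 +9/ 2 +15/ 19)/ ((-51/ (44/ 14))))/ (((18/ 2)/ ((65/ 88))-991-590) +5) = 135707/ 344739192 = 0.00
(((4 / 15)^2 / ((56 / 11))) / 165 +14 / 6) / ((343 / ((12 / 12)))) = 0.01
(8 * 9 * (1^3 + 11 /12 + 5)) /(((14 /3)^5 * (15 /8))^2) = 0.00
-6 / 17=-0.35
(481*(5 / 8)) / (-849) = -2405 / 6792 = -0.35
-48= -48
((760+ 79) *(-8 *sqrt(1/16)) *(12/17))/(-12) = 1678/17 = 98.71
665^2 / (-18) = -442225 / 18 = -24568.06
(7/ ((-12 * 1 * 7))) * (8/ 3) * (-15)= 10/ 3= 3.33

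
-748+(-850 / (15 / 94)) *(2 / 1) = -34204 / 3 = -11401.33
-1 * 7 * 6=-42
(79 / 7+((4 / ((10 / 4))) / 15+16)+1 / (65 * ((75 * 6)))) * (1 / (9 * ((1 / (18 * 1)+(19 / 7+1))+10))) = 5608597 / 25374375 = 0.22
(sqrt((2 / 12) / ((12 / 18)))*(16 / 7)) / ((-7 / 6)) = -48 / 49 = -0.98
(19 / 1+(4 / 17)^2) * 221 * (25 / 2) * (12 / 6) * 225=402699375 / 17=23688198.53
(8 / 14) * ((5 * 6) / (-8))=-2.14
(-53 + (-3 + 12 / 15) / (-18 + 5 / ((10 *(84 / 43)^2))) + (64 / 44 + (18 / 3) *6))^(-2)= 0.00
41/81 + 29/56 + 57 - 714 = -2975507/4536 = -655.98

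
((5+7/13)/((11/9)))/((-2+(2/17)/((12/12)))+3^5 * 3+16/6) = 33048/5322317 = 0.01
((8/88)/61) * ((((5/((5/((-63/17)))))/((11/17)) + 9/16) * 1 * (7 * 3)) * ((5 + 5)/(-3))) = 0.54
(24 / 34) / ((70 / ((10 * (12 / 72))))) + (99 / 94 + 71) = 806175 / 11186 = 72.07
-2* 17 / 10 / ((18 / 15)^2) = -85 / 36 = -2.36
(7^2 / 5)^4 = 5764801 / 625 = 9223.68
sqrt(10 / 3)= sqrt(30) / 3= 1.83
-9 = -9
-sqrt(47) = -6.86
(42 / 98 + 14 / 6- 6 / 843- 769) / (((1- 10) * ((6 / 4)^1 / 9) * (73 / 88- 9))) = -795803888 / 12728457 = -62.52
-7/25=-0.28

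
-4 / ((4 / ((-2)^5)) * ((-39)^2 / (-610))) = -19520 / 1521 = -12.83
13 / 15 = 0.87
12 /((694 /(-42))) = -252 /347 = -0.73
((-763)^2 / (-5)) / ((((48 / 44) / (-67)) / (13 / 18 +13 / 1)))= 105977462591 / 1080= 98127280.18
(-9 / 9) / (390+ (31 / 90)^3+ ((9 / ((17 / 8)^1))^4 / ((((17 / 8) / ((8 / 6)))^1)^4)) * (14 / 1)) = -5085327174489000 / 5534074746901690831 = -0.00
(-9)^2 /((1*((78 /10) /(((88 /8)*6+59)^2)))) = 2109375 /13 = 162259.62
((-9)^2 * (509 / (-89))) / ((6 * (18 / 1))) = -1527 / 356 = -4.29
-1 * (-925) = 925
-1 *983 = -983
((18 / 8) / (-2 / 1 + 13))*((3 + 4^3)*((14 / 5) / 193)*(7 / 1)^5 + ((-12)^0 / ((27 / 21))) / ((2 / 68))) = 35528591 / 10615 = 3347.02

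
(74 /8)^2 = 1369 /16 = 85.56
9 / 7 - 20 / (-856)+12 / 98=15011 / 10486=1.43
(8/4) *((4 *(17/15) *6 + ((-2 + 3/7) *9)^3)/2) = -4804847/1715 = -2801.66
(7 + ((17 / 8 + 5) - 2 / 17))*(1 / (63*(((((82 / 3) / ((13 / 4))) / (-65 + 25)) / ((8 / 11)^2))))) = -330200 / 590359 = -0.56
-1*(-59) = 59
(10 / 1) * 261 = 2610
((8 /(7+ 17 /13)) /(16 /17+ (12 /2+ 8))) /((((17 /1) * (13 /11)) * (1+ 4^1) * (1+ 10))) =1 /17145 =0.00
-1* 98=-98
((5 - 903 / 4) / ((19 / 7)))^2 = 38204761 / 5776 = 6614.40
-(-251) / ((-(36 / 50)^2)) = -156875 / 324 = -484.18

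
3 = 3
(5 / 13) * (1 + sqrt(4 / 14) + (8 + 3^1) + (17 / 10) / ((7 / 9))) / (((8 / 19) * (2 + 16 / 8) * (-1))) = -18867 / 5824 -95 * sqrt(14) / 2912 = -3.36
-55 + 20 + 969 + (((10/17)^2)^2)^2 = 6515457449894/6975757441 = 934.01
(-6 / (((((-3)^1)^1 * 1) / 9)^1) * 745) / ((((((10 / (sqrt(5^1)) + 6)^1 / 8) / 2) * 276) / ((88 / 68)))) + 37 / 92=590669 / 1564-49170 * sqrt(5) / 391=96.47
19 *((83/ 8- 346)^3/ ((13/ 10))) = -1838893066875/ 3328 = -552552003.27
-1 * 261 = -261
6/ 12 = 1/ 2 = 0.50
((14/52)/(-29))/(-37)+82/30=2.73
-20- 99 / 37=-839 / 37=-22.68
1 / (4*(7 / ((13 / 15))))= 13 / 420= 0.03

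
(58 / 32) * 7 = 12.69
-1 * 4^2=-16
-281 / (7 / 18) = -5058 / 7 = -722.57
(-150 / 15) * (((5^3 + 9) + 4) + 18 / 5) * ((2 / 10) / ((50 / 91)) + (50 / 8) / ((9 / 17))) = -6462034 / 375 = -17232.09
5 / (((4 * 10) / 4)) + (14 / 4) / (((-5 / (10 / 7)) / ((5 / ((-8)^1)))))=9 / 8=1.12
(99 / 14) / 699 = 33 / 3262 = 0.01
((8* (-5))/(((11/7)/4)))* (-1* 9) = 10080/11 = 916.36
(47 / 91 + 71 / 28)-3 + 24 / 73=10123 / 26572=0.38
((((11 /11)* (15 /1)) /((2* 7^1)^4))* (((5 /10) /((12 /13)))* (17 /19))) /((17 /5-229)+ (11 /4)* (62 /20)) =-5525 /6337756432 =-0.00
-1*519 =-519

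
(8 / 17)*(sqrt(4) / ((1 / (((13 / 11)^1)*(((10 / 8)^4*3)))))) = 24375 / 2992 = 8.15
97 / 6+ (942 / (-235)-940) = -1308257 / 1410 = -927.84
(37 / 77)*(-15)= -555 / 77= -7.21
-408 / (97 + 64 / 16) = -408 / 101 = -4.04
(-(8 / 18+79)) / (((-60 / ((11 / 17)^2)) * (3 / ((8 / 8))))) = 17303 / 93636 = 0.18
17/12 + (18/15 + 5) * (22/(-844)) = 15889/12660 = 1.26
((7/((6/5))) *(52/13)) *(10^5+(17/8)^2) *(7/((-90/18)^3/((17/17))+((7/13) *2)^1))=-20384920465/154656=-131808.14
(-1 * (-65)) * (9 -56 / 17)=6305 / 17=370.88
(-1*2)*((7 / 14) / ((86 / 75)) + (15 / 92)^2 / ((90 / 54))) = -164505 / 181976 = -0.90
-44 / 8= -11 / 2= -5.50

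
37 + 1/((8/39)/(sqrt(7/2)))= 46.12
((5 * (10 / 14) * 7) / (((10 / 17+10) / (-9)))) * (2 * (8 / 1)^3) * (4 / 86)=-43520 / 43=-1012.09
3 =3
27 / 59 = 0.46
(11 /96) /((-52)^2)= 11 /259584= 0.00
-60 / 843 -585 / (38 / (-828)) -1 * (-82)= 68492808 / 5339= 12828.77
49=49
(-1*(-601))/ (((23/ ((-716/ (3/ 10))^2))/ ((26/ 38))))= 400538132800/ 3933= 101840359.22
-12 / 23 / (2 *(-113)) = 6 / 2599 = 0.00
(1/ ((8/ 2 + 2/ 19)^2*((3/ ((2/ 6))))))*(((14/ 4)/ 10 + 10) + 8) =0.12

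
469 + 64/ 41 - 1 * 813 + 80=-10760/ 41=-262.44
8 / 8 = 1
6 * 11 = 66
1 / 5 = 0.20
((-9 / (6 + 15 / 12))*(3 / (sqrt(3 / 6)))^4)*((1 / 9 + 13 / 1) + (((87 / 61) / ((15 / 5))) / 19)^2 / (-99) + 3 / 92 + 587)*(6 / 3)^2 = -9515906290989072 / 9855652697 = -965527.76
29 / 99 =0.29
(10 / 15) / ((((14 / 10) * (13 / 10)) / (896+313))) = 3100 / 7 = 442.86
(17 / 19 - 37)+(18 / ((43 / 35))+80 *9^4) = 428809432 / 817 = 524858.55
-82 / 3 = -27.33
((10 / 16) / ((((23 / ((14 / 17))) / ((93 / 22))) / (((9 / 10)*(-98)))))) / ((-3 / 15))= 1435455 / 34408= 41.72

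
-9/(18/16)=-8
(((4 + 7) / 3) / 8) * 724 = 1991 / 6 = 331.83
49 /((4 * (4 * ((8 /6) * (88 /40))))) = 735 /704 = 1.04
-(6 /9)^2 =-4 /9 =-0.44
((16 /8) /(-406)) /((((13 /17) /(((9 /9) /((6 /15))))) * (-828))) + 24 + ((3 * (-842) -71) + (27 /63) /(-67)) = -753382257185 /292802328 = -2573.01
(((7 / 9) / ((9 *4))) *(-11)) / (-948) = 77 / 307152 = 0.00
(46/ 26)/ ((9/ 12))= 92/ 39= 2.36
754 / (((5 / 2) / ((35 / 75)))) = 10556 / 75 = 140.75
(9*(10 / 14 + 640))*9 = 363285 / 7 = 51897.86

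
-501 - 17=-518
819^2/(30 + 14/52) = 17439786/787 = 22159.83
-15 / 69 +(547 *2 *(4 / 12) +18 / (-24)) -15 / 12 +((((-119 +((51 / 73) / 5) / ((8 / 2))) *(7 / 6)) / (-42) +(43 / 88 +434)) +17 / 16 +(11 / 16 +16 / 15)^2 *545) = 527295538073 / 212762880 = 2478.32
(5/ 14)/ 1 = 5/ 14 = 0.36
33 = 33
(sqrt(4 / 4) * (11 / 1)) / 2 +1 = 13 / 2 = 6.50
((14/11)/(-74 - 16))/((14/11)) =-1/90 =-0.01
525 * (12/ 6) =1050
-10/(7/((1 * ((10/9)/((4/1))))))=-25/63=-0.40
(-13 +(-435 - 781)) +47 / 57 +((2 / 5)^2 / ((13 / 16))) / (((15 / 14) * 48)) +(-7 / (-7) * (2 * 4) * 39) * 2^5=2433025814 / 277875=8755.83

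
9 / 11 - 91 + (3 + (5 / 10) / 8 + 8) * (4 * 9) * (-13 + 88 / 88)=-4869.18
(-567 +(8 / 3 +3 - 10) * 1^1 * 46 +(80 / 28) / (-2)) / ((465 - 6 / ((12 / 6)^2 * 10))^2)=-6449200 / 1815118389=-0.00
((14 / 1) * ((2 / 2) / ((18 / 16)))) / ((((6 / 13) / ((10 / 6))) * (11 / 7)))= 25480 / 891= 28.60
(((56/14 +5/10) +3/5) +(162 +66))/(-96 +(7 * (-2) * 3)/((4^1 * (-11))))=-8547/3485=-2.45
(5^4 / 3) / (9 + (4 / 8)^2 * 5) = 2500 / 123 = 20.33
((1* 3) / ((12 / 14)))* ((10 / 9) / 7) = 5 / 9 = 0.56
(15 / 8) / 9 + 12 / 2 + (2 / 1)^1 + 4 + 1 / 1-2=269 / 24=11.21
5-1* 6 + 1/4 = -3/4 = -0.75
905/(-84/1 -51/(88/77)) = -7.04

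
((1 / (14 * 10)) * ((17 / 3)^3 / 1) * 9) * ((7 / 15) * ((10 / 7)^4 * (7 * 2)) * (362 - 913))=-541412600 / 3087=-175384.71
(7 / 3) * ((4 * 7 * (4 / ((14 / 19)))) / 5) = 70.93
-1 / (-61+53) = 1 / 8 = 0.12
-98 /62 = -49 /31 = -1.58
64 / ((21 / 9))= 192 / 7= 27.43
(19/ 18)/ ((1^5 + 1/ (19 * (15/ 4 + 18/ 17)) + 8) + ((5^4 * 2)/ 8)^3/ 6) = 2518336/ 1516867201365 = 0.00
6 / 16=3 / 8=0.38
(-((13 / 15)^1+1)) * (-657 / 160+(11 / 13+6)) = -39893 / 7800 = -5.11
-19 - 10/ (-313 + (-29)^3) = -234664/ 12351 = -19.00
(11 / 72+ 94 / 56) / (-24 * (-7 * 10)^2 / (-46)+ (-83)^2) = 0.00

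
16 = 16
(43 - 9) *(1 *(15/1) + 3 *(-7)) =-204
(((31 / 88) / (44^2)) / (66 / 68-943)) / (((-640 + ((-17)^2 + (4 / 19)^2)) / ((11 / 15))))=190247 / 471367308244800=0.00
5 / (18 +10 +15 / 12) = 20 / 117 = 0.17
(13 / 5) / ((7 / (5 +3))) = 104 / 35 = 2.97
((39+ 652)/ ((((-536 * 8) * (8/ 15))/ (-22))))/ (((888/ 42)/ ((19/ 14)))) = 2166285/ 5076992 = 0.43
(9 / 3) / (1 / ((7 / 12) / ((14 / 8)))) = 1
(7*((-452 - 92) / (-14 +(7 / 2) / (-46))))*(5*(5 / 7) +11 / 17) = 1141.23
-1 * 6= -6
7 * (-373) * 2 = -5222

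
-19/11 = -1.73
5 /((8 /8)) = 5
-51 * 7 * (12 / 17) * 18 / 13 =-4536 / 13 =-348.92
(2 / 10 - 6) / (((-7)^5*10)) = 29 / 840350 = 0.00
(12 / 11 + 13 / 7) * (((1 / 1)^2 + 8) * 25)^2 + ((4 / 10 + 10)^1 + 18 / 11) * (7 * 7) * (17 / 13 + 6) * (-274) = -1032711221 / 1001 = -1031679.54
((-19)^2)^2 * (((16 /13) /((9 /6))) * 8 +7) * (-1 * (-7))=482578663 /39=12373811.87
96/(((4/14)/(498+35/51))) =2848496/17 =167558.59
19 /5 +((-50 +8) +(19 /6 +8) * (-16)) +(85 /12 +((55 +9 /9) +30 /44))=-101047 /660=-153.10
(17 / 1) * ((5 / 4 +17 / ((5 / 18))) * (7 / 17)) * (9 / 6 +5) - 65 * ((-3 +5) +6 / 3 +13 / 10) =99879 / 40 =2496.98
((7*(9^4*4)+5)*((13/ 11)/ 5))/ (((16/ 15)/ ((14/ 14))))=7164807/ 176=40709.13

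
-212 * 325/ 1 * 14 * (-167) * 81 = 13048144200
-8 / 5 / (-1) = 8 / 5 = 1.60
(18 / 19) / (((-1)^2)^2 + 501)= 9 / 4769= 0.00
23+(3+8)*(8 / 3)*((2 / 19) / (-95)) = 124369 / 5415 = 22.97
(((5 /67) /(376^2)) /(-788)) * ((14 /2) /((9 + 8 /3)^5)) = -243 /11200795998560000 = -0.00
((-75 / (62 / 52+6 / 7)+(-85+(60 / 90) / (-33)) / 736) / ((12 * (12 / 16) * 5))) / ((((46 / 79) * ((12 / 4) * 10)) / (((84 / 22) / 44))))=-551746426973 / 136146835756800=-0.00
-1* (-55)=55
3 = 3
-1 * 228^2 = -51984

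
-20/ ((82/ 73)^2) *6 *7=-1119090/ 1681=-665.73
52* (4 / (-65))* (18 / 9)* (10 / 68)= -16 / 17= -0.94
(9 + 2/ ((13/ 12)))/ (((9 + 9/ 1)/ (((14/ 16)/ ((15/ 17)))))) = 5593/ 9360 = 0.60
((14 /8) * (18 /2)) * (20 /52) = 315 /52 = 6.06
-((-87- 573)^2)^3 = -82653950016000000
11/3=3.67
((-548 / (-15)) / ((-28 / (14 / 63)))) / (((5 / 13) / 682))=-2429284 / 4725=-514.13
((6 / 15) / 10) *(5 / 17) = 1 / 85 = 0.01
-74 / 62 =-37 / 31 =-1.19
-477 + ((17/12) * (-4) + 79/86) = -124291/258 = -481.75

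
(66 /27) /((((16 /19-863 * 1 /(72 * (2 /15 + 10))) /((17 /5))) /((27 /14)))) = -186048 /3955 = -47.04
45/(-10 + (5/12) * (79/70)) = -7560/1601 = -4.72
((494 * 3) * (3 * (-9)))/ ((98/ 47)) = -940329/ 49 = -19190.39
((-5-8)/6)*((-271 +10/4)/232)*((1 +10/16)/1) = 30251/7424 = 4.07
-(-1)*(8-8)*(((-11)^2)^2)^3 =0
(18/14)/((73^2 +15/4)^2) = 0.00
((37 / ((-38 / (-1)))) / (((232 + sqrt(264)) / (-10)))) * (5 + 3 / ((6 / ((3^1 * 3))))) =-1073 / 2678 + 37 * sqrt(66) / 10712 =-0.37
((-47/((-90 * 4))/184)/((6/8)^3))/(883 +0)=47/24675435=0.00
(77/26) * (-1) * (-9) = 693/26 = 26.65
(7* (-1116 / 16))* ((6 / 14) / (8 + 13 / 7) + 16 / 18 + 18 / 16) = -739319 / 736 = -1004.51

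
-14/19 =-0.74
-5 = -5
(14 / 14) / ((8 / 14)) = 7 / 4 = 1.75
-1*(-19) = 19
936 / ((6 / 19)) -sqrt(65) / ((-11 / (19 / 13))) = 19* sqrt(65) / 143+2964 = 2965.07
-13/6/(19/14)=-91/57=-1.60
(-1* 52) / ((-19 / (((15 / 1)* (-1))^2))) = 615.79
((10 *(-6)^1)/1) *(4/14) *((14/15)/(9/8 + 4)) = -128/41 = -3.12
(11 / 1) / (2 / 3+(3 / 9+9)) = 1.10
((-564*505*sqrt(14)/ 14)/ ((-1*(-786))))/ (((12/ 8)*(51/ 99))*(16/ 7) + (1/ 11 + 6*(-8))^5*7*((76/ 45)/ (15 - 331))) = -13589149199175*sqrt(14)/ 4957630259654668207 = -0.00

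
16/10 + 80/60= 44/15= 2.93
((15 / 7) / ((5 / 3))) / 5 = 9 / 35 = 0.26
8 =8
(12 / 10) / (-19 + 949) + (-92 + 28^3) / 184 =4235421 / 35650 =118.81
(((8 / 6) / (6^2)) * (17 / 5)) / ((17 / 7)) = 7 / 135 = 0.05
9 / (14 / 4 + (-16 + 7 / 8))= -24 / 31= -0.77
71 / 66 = 1.08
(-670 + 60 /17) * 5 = -56650 /17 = -3332.35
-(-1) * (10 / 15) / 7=2 / 21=0.10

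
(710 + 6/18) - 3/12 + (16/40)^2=213073/300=710.24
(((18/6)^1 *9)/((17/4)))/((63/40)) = 480/119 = 4.03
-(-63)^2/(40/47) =-186543/40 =-4663.58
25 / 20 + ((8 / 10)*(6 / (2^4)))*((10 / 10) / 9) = 1.28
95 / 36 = 2.64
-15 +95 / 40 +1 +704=692.38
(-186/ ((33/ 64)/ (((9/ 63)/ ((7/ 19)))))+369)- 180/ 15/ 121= 1357901/ 5929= 229.03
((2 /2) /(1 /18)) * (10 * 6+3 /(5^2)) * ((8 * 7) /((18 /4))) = 336672 /25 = 13466.88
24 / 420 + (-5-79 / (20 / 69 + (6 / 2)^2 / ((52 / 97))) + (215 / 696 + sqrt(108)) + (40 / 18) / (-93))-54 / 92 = -3260244229223 / 330300187560 + 6 * sqrt(3) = 0.52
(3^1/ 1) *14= 42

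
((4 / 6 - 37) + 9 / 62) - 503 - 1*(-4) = -99545 / 186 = -535.19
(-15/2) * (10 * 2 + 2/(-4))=-585/4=-146.25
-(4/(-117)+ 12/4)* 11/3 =-3817/351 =-10.87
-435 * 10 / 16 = -2175 / 8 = -271.88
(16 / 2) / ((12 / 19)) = 38 / 3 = 12.67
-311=-311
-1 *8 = -8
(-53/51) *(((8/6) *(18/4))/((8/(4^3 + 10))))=-1961/34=-57.68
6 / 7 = 0.86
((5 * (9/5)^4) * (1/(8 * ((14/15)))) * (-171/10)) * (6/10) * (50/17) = -10097379/47600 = -212.13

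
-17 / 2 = -8.50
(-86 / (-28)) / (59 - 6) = 43 / 742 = 0.06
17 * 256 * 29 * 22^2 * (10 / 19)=610846720 / 19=32149827.37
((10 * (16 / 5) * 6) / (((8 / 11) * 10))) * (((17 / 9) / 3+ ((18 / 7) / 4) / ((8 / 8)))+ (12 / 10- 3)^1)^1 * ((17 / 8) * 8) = -372878 / 1575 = -236.75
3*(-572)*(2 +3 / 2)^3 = -147147 / 2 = -73573.50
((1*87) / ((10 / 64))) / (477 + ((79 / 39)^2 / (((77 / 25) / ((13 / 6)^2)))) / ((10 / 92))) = 34727616 / 33339065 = 1.04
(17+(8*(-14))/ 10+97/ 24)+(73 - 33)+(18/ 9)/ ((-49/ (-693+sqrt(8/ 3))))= 65627/ 840 - 4*sqrt(6)/ 147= 78.06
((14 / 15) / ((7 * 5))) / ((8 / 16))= 4 / 75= 0.05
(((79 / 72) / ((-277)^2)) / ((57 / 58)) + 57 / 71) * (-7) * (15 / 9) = -314114269595 / 33536404404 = -9.37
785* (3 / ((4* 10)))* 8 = 471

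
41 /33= 1.24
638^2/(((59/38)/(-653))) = -10100389816/59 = -171193047.73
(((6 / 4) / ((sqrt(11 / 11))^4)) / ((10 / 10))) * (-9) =-27 / 2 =-13.50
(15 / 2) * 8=60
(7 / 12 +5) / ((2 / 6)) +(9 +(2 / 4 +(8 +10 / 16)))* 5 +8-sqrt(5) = 113.14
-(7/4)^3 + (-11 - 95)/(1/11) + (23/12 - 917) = -400597/192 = -2086.44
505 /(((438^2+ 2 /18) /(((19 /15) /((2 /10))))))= 28785 /1726597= 0.02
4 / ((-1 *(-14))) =2 / 7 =0.29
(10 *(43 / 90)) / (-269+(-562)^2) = 43 / 2840175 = 0.00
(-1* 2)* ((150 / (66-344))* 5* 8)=6000 / 139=43.17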